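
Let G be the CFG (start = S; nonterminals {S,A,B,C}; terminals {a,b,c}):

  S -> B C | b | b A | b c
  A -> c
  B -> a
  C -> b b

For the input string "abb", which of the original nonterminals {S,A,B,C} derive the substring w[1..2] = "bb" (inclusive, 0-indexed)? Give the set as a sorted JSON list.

Convert to CNF:
  S -> B C | T0 A | T0 T1 | b
  A -> c
  B -> a
  C -> T0 T0
  T0 -> b
  T1 -> c

Fill CYK table bottom-up (cells [i..j] with 1 ≤ i ≤ j ≤ 2 only):
  cell(1,1) b: {S,T0}  orig:{S}
  cell(2,2) b: {S,T0}  orig:{S}
  cell(1,2) bb: {C}

Original NTs in T[1,2] deriving "bb": ["C"]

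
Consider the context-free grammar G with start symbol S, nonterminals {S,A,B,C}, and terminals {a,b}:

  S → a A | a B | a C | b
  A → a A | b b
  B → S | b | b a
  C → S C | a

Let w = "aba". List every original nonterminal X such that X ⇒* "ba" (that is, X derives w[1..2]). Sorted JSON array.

Convert to CNF:
  S -> T0 A | T0 B | T0 C | b
  A -> T0 A | T1 T1
  B -> T0 A | T0 B | T0 C | T1 T0 | b
  C -> S C | a
  T0 -> a
  T1 -> b

CYK table (by increasing span) — only the sub-triangle for w[1..2]:
  T[1,1] 'b' = {B,S,T1}  orig:{B,S}
  T[2,2] 'a' = {C,T0}  orig:{C}
  T[1,2] 'ba' = {B,C}

Original NTs in T[1,2] deriving "ba": ["B", "C"]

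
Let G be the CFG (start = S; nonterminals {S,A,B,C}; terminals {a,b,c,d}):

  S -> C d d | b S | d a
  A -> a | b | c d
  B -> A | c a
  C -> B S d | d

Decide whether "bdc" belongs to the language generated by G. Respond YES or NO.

Convert to CNF:
  S -> C X5 | T1 T2 | T3 S
  A -> T0 T1 | a | b
  B -> T0 T1 | T0 T2 | a | b
  C -> B X4 | d
  T0 -> c
  T1 -> d
  T2 -> a
  T3 -> b
  X4 -> S T1
  X5 -> T1 T1

Fill CYK table bottom-up:
  [0..0]={A,B,T3}  "b"  orig:{A,B}
  [1..1]={C,T1}  "d"  orig:{C}
  [2..2]={T0}  "c"  orig:{}
  [0..1]=∅  "bd"
  [1..2]=∅  "dc"
  [0..2]=∅  "bdc"

S ∉ T[0,2] ⇒ NO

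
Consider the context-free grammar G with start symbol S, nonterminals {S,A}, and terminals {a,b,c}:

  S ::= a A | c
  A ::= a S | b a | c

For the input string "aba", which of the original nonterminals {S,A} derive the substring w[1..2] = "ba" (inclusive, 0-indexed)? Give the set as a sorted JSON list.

Convert to CNF:
  S -> T0 A | c
  A -> T0 S | T1 T0 | c
  T0 -> a
  T1 -> b

CYK fill — only the sub-triangle for w[1..2]:
  cell(1,1) b: {T1}  orig:{}
  cell(2,2) a: {T0}  orig:{}
  cell(1,2) ba: {A}

Original NTs in T[1,2] deriving "ba": ["A"]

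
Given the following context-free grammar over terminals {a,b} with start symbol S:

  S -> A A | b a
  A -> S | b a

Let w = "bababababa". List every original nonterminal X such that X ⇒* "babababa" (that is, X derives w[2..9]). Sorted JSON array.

CNF form of G:
  S -> A A | T0 T1
  A -> A A | T0 T1
  T0 -> b
  T1 -> a

Fill CYK table bottom-up (cells [i..j] with 2 ≤ i ≤ j ≤ 9 only):
  cell(2,2) b: {T0}  orig:{}
  cell(3,3) a: {T1}  orig:{}
  cell(4,4) b: {T0}  orig:{}
  cell(5,5) a: {T1}  orig:{}
  cell(6,6) b: {T0}  orig:{}
  cell(7,7) a: {T1}  orig:{}
  cell(8,8) b: {T0}  orig:{}
  cell(9,9) a: {T1}  orig:{}
  cell(2,3) ba: {A,S}
  cell(3,4) ab: ∅
  cell(4,5) ba: {A,S}
  cell(5,6) ab: ∅
  cell(6,7) ba: {A,S}
  cell(7,8) ab: ∅
  cell(8,9) ba: {A,S}
  cell(2,4) bab: ∅
  cell(3,5) aba: ∅
  cell(4,6) bab: ∅
  cell(5,7) aba: ∅
  cell(6,8) bab: ∅
  cell(7,9) aba: ∅
  cell(2,5) baba: {A,S}
  cell(3,6) abab: ∅
  cell(4,7) baba: {A,S}
  cell(5,8) abab: ∅
  cell(6,9) baba: {A,S}
  cell(2,6) babab: ∅
  cell(3,7) ababa: ∅
  cell(4,8) babab: ∅
  cell(5,9) ababa: ∅
  cell(2,7) bababa: {A,S}
  cell(3,8) ababab: ∅
  cell(4,9) bababa: {A,S}
  cell(2,8) bababab: ∅
  cell(3,9) abababa: ∅
  cell(2,9) babababa: {A,S}

Original NTs in T[2,9] deriving "babababa": ["A", "S"]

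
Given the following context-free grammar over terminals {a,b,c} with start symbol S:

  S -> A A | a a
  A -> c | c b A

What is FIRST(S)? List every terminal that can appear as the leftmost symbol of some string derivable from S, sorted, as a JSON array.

Compute FIRST by fixpoint:
round 1:
  A via A→c: +{c}
  S via S→A A: +{c}
  S via S→a a: +{a}
  FIRST(S)={a,c}  FIRST(A)={c}
round 2: (stable)
  FIRST(S)={a,c}  FIRST(A)={c}

FIRST(S) = ["a", "c"]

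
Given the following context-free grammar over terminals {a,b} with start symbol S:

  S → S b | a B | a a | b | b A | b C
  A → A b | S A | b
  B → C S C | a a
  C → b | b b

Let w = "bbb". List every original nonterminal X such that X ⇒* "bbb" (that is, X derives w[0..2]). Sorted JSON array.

CNF form of G:
  S -> S T0 | T0 A | T0 C | T1 B | T1 T1 | b
  A -> A T0 | S A | b
  B -> C X2 | T1 T1
  C -> T0 T0 | b
  T0 -> b
  T1 -> a
  X2 -> S C

CYK fill — only the sub-triangle for w[0..2]:
  T[0,0] 'b' = {A,C,S,T0}  orig:{A,C,S}
  T[1,1] 'b' = {A,C,S,T0}  orig:{A,C,S}
  T[2,2] 'b' = {A,C,S,T0}  orig:{A,C,S}
  T[0,1] 'bb' = {A,C,S,X2}  orig:{A,C,S}
  T[1,2] 'bb' = {A,C,S,X2}  orig:{A,C,S}
  T[0,2] 'bbb' = {A,B,S,X2}  orig:{A,B,S}

Original NTs in T[0,2] deriving "bbb": ["A", "B", "S"]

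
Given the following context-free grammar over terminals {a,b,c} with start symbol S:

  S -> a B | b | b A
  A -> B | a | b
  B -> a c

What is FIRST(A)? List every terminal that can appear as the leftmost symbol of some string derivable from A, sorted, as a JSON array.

FIRST sets, iterate to fixpoint:
round 1:
  A via A→a: +{a}
  A via A→b: +{b}
  B via B→a c: +{a}
  S via S→a B: +{a}
  S via S→b: +{b}
  S: {a,b}  A: {a,b}  B: {a}
round 2: (stable)
  S: {a,b}  A: {a,b}  B: {a}

FIRST(A) = ["a", "b"]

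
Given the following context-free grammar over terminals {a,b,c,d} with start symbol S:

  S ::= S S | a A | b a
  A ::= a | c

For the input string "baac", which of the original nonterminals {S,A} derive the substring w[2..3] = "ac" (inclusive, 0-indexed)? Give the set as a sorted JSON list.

Convert to CNF:
  S -> S S | T0 A | T1 T0
  A -> a | c
  T0 -> a
  T1 -> b

CYK table (by increasing span), restricted to cells inside w[2..3]:
  [2..2]={A,T0}  "a"  orig:{A}
  [3..3]={A}  "c"
  [2..3]={S}  "ac"

Original NTs in T[2,3] deriving "ac": ["S"]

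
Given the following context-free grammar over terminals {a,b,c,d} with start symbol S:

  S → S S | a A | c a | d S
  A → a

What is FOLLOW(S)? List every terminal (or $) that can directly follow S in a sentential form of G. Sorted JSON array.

Compute FIRST by fixpoint:
round 1:
  A via A→a: +{a}
  S via S→a A: +{a}
  S via S→c a: +{c}
  S via S→d S: +{d}
  S: {a,c,d}  A: {a}
round 2: — fixpoint
  S: {a,c,d}  A: {a}

Compute FOLLOW by fixpoint:
FOLLOW(S) := {$}
iter 1:
  S→S S: FOLLOW(S) ⊇ FIRST(S) = {a,c,d}; new: +{a,c,d}
  S→a A: FOLLOW(A) ⊇ FOLLOW(S) ⊇ {$,a,c,d}; new: +{$,a,c,d}
  FOLLOW(S)={$,a,c,d}  FOLLOW(A)={$,a,c,d}
iter 2: (no change)
  FOLLOW(S)={$,a,c,d}  FOLLOW(A)={$,a,c,d}

FOLLOW(S) = ["$", "a", "c", "d"]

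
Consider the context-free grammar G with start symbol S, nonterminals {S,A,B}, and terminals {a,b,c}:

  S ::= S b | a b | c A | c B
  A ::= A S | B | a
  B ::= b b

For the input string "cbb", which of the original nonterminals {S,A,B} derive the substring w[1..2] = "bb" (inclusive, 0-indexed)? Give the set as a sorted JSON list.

Convert to CNF:
  S -> S T0 | T1 T0 | T2 A | T2 B
  A -> A S | T0 T0 | a
  B -> T0 T0
  T0 -> b
  T1 -> a
  T2 -> c

CYK fill, restricted to cells inside w[1..2]:
  cell(1,1) b: {T0}  orig:{}
  cell(2,2) b: {T0}  orig:{}
  cell(1,2) bb: {A,B}

Original NTs in T[1,2] deriving "bb": ["A", "B"]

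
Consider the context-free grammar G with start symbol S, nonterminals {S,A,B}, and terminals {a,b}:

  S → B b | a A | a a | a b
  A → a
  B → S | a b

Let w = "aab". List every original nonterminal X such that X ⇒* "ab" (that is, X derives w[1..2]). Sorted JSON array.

Convert to CNF:
  S -> B T0 | T1 A | T1 T0 | T1 T1
  A -> a
  B -> B T0 | T1 A | T1 T0 | T1 T1
  T0 -> b
  T1 -> a

CYK fill (cells [i..j] with 1 ≤ i ≤ j ≤ 2 only):
  [1..1]={A,T1}  "a"  orig:{A}
  [2..2]={T0}  "b"  orig:{}
  [1..2]={B,S}  "ab"

Original NTs in T[1,2] deriving "ab": ["B", "S"]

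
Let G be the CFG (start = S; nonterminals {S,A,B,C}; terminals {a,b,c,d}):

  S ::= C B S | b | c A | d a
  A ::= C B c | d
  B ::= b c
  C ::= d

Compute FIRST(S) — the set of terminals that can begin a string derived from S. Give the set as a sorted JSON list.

Compute FIRST by fixpoint:
pass 1:
  A via A→d: +{d}
  B via B→b c: +{b}
  C via C→d: +{d}
  S via S→C B S: +{d}
  S via S→b: +{b}
  S via S→c A: +{c}
  S: {b,c,d}  A: {d}  B: {b}  C: {d}
pass 2: (stable)
  S: {b,c,d}  A: {d}  B: {b}  C: {d}

FIRST(S) = ["b", "c", "d"]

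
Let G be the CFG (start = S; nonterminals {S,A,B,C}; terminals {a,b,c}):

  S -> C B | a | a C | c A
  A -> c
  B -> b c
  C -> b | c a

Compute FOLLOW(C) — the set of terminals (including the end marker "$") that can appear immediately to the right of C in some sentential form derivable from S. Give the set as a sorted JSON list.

Compute FIRST by fixpoint:
iter 1:
  A via A→c: +{c}
  B via B→b c: +{b}
  C via C→b: +{b}
  C via C→c a: +{c}
  S via S→C B: +{b,c}
  S via S→a: +{a}
  FIRST[S]={a,b,c}  FIRST[A]={c}  FIRST[B]={b}  FIRST[C]={b,c}
iter 2: (no change)
  FIRST[S]={a,b,c}  FIRST[A]={c}  FIRST[B]={b}  FIRST[C]={b,c}

FOLLOW iteration:
initialize: $ ∈ FOLLOW(S)
round 1:
  S→C B: FOLLOW(C) ⊇ FIRST(B) = {b}; new: +{b}
  S→C B: FOLLOW(B) ⊇ FOLLOW(S) ⊇ {$}; new: +{$}
  S→a C: FOLLOW(C) ⊇ FOLLOW(S) ⊇ {$}; new: +{$}
  S→c A: FOLLOW(A) ⊇ FOLLOW(S) ⊇ {$}; new: +{$}
  S: {$}  A: {$}  B: {$}  C: {$,b}
round 2: (no change)
  S: {$}  A: {$}  B: {$}  C: {$,b}

FOLLOW(C) = ["$", "b"]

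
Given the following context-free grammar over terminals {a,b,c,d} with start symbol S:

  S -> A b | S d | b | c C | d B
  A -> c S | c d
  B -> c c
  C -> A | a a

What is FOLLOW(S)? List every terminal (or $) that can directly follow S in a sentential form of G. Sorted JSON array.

FIRST iteration:
iter 1:
  A via A→c S: +{c}
  B via B→c c: +{c}
  C via C→A: +{c}
  C via C→a a: +{a}
  S via S→A b: +{c}
  S via S→b: +{b}
  S via S→d B: +{d}
  FIRST(S)={b,c,d}  FIRST(A)={c}  FIRST(B)={c}  FIRST(C)={a,c}
iter 2: (stable)
  FIRST(S)={b,c,d}  FIRST(A)={c}  FIRST(B)={c}  FIRST(C)={a,c}

FOLLOW sets:
FOLLOW(S) := {$}
iter 1:
  S→A b: FOLLOW(A) ⊇ FIRST(b) = {b}; new: +{b}
  S→S d: FOLLOW(S) ⊇ FIRST(d) = {d}; new: +{d}
  S→c C: FOLLOW(C) ⊇ FOLLOW(S) ⊇ {$,d}; new: +{$,d}
  S→d B: FOLLOW(B) ⊇ FOLLOW(S) ⊇ {$,d}; new: +{$,d}
  FOLLOW[S]={$,d}  FOLLOW[A]={b}  FOLLOW[B]={$,d}  FOLLOW[C]={$,d}
iter 2:
  A→c S: FOLLOW(S) ⊇ FOLLOW(A) ⊇ {b}; new: +{b}
  C→A: FOLLOW(A) ⊇ FOLLOW(C) ⊇ {$,d}; new: +{$,d}
  S→c C: FOLLOW(C) ⊇ FOLLOW(S) ⊇ {$,b,d}; new: +{b}
  S→d B: FOLLOW(B) ⊇ FOLLOW(S) ⊇ {$,b,d}; new: +{b}
  FOLLOW[S]={$,b,d}  FOLLOW[A]={$,b,d}  FOLLOW[B]={$,b,d}  FOLLOW[C]={$,b,d}
iter 3: (stable)
  FOLLOW[S]={$,b,d}  FOLLOW[A]={$,b,d}  FOLLOW[B]={$,b,d}  FOLLOW[C]={$,b,d}

FOLLOW(S) = ["$", "b", "d"]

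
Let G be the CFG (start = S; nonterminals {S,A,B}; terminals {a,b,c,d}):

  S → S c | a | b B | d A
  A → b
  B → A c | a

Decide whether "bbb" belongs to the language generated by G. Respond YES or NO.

Convert to CNF:
  S -> S T0 | T1 B | T2 A | a
  A -> b
  B -> A T0 | a
  T0 -> c
  T1 -> b
  T2 -> d

Fill CYK table bottom-up:
  T[0,0] 'b' = {A,T1}  orig:{A}
  T[1,1] 'b' = {A,T1}  orig:{A}
  T[2,2] 'b' = {A,T1}  orig:{A}
  T[0,1] 'bb' = ∅
  T[1,2] 'bb' = ∅
  T[0,2] 'bbb' = ∅

S ∉ T[0,2] ⇒ NO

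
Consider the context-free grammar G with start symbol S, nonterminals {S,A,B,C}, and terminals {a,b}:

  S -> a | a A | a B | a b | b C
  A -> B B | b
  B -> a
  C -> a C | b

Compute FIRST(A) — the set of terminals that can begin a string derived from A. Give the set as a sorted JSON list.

FIRST iteration:
round 1:
  A via A→b: +{b}
  B via B→a: +{a}
  C via C→a C: +{a}
  C via C→b: +{b}
  S via S→a: +{a}
  S via S→b C: +{b}
  S: {a,b}  A: {b}  B: {a}  C: {a,b}
round 2:
  A via A→B B: +{a}
  S: {a,b}  A: {a,b}  B: {a}  C: {a,b}
round 3: (stable)
  S: {a,b}  A: {a,b}  B: {a}  C: {a,b}

FIRST(A) = ["a", "b"]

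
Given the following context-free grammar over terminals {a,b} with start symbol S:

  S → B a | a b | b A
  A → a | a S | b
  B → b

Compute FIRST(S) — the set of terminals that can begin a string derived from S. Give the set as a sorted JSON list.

Compute FIRST by fixpoint:
[1]
  A via A→a: +{a}
  A via A→b: +{b}
  B via B→b: +{b}
  S via S→B a: +{b}
  S via S→a b: +{a}
  FIRST(S)={a,b}  FIRST(A)={a,b}  FIRST(B)={b}
[2] (stable)
  FIRST(S)={a,b}  FIRST(A)={a,b}  FIRST(B)={b}

FIRST(S) = ["a", "b"]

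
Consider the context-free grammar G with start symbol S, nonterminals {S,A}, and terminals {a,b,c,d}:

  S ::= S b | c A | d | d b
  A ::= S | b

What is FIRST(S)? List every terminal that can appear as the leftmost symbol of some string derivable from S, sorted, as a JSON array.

FIRST iteration:
pass 1:
  A via A→b: +{b}
  S via S→c A: +{c}
  S via S→d: +{d}
  FIRST[S]={c,d}  FIRST[A]={b}
pass 2:
  A via A→S: +{c,d}
  FIRST[S]={c,d}  FIRST[A]={b,c,d}
pass 3: done
  FIRST[S]={c,d}  FIRST[A]={b,c,d}

FIRST(S) = ["c", "d"]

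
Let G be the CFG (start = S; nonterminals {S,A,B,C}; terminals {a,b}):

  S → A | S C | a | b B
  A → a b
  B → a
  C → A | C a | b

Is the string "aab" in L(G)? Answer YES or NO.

Convert to CNF:
  S -> S C | T0 T1 | T1 B | a
  A -> T0 T1
  B -> a
  C -> C T0 | T0 T1 | b
  T0 -> a
  T1 -> b

Fill CYK table bottom-up:
  [0..0]={B,S,T0}  "a"  orig:{B,S}
  [1..1]={B,S,T0}  "a"  orig:{B,S}
  [2..2]={C,T1}  "b"  orig:{C}
  [0..1]=∅  "aa"
  [1..2]={A,C,S}  "ab"
  [0..2]={S}  "aab"

S ∈ T[0,2] ⇒ YES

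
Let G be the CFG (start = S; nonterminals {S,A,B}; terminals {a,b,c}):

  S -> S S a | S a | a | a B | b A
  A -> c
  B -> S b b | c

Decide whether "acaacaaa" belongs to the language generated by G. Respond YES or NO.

Convert to CNF:
  S -> S T1 | S X3 | T0 A | T1 B | a
  A -> c
  B -> S X2 | c
  T0 -> b
  T1 -> a
  X2 -> T0 T0
  X3 -> S T1

CYK table (by increasing span):
  cell(0,0) a: {S,T1}  orig:{S}
  cell(1,1) c: {A,B}
  cell(2,2) a: {S,T1}  orig:{S}
  cell(3,3) a: {S,T1}  orig:{S}
  cell(4,4) c: {A,B}
  cell(5,5) a: {S,T1}  orig:{S}
  cell(6,6) a: {S,T1}  orig:{S}
  cell(7,7) a: {S,T1}  orig:{S}
  cell(0,1) ac: {S}
  cell(1,2) ca: ∅
  cell(2,3) aa: {S,X3}  orig:{S}
  cell(3,4) ac: {S}
  cell(4,5) ca: ∅
  cell(5,6) aa: {S,X3}  orig:{S}
  cell(6,7) aa: {S,X3}  orig:{S}
  cell(0,2) aca: {S,X3}  orig:{S}
  cell(1,3) caa: ∅
  cell(2,4) aac: ∅
  cell(3,5) aca: {S,X3}  orig:{S}
  cell(4,6) caa: ∅
  cell(5,7) aaa: {S,X3}  orig:{S}
  cell(0,3) acaa: {S,X3}  orig:{S}
  cell(1,4) caac: ∅
  cell(2,5) aaca: {S}
  cell(3,6) acaa: {S,X3}  orig:{S}
  cell(4,7) caaa: ∅
  cell(0,4) acaac: ∅
  cell(1,5) caaca: ∅
  cell(2,6) aacaa: {S,X3}  orig:{S}
  cell(3,7) acaaa: {S,X3}  orig:{S}
  cell(0,5) acaaca: {S}
  cell(1,6) caacaa: ∅
  cell(2,7) aacaaa: {S,X3}  orig:{S}
  cell(0,6) acaacaa: {S,X3}  orig:{S}
  cell(1,7) caacaaa: ∅
  cell(0,7) acaacaaa: {S,X3}  orig:{S}

S ∈ T[0,7] ⇒ YES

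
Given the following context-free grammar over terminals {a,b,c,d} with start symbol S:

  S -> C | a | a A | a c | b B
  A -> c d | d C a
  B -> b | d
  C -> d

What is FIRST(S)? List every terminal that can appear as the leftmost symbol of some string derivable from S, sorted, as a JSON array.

Compute FIRST by fixpoint:
[1]
  A via A→c d: +{c}
  A via A→d C a: +{d}
  B via B→b: +{b}
  B via B→d: +{d}
  C via C→d: +{d}
  S via S→C: +{d}
  S via S→a: +{a}
  S via S→b B: +{b}
  S: {a,b,d}  A: {c,d}  B: {b,d}  C: {d}
[2] — fixpoint
  S: {a,b,d}  A: {c,d}  B: {b,d}  C: {d}

FIRST(S) = ["a", "b", "d"]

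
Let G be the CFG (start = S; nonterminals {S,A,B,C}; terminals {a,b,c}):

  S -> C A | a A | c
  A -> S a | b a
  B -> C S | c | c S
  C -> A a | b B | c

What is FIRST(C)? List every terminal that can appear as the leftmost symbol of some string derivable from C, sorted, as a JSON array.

Compute FIRST by fixpoint:
round 1:
  A via A→b a: +{b}
  B via B→c: +{c}
  C via C→A a: +{b}
  C via C→c: +{c}
  S via S→C A: +{b,c}
  S via S→a A: +{a}
  FIRST[S]={a,b,c}  FIRST[A]={b}  FIRST[B]={c}  FIRST[C]={b,c}
round 2:
  A via A→S a: +{a,c}
  B via B→C S: +{b}
  C via C→A a: +{a}
  FIRST[S]={a,b,c}  FIRST[A]={a,b,c}  FIRST[B]={b,c}  FIRST[C]={a,b,c}
round 3:
  B via B→C S: +{a}
  FIRST[S]={a,b,c}  FIRST[A]={a,b,c}  FIRST[B]={a,b,c}  FIRST[C]={a,b,c}
round 4: (stable)
  FIRST[S]={a,b,c}  FIRST[A]={a,b,c}  FIRST[B]={a,b,c}  FIRST[C]={a,b,c}

FIRST(C) = ["a", "b", "c"]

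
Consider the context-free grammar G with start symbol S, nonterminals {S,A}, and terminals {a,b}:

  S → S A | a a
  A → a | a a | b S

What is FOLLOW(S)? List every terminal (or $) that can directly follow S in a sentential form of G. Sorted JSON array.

Compute FIRST by fixpoint:
[1]
  A via A→a: +{a}
  A via A→b S: +{b}
  S via S→a a: +{a}
  S: {a}  A: {a,b}
[2] done
  S: {a}  A: {a,b}

FOLLOW iteration:
initialize: $ ∈ FOLLOW(S)
pass 1:
  S→S A: FOLLOW(S) ⊇ FIRST(A) = {a,b}; new: +{a,b}
  S→S A: FOLLOW(A) ⊇ FOLLOW(S) ⊇ {$,a,b}; new: +{$,a,b}
  S: {$,a,b}  A: {$,a,b}
pass 2: (stable)
  S: {$,a,b}  A: {$,a,b}

FOLLOW(S) = ["$", "a", "b"]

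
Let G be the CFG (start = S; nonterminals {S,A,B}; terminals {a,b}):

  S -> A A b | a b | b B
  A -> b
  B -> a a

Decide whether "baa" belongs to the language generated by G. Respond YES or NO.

CNF form of G:
  S -> A X2 | T0 T1 | T1 B
  A -> b
  B -> T0 T0
  T0 -> a
  T1 -> b
  X2 -> A T1

CYK table (by increasing span):
  cell(0,0) b: {A,T1}  orig:{A}
  cell(1,1) a: {T0}  orig:{}
  cell(2,2) a: {T0}  orig:{}
  cell(0,1) ba: ∅
  cell(1,2) aa: {B}
  cell(0,2) baa: {S}

S ∈ T[0,2] ⇒ YES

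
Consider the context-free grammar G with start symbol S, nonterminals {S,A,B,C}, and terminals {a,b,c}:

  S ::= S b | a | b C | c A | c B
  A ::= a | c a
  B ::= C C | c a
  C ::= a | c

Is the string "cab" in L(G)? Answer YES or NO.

CNF form of G:
  S -> S T2 | T0 A | T0 B | T2 C | a
  A -> T0 T1 | a
  B -> C C | T0 T1
  C -> a | c
  T0 -> c
  T1 -> a
  T2 -> b

Fill CYK table bottom-up:
  cell(0,0) c: {C,T0}  orig:{C}
  cell(1,1) a: {A,C,S,T1}  orig:{A,C,S}
  cell(2,2) b: {T2}  orig:{}
  cell(0,1) ca: {A,B,S}
  cell(1,2) ab: {S}
  cell(0,2) cab: {S}

S ∈ T[0,2] ⇒ YES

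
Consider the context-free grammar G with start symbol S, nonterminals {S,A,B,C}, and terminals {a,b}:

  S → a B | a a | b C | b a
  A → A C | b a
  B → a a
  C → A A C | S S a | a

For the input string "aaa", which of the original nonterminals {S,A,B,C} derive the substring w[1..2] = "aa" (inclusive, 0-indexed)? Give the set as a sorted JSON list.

CNF form of G:
  S -> T0 C | T0 T1 | T1 B | T1 T1
  A -> A C | T0 T1
  B -> T1 T1
  C -> A X2 | S X3 | a
  T0 -> b
  T1 -> a
  X2 -> A C
  X3 -> S T1

CYK fill — only the sub-triangle for w[1..2]:
  cell(1,1) a: {C,T1}  orig:{C}
  cell(2,2) a: {C,T1}  orig:{C}
  cell(1,2) aa: {B,S}

Original NTs in T[1,2] deriving "aa": ["B", "S"]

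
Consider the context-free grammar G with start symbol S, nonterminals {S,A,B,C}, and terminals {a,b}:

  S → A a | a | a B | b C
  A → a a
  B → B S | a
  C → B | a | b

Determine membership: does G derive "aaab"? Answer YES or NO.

CNF form of G:
  S -> A T0 | T0 B | T1 C | a
  A -> T0 T0
  B -> B S | a
  C -> B S | a | b
  T0 -> a
  T1 -> b

CYK table (by increasing span):
  cell(0,0) a: {B,C,S,T0}  orig:{B,C,S}
  cell(1,1) a: {B,C,S,T0}  orig:{B,C,S}
  cell(2,2) a: {B,C,S,T0}  orig:{B,C,S}
  cell(3,3) b: {C,T1}  orig:{C}
  cell(0,1) aa: {A,B,C,S}
  cell(1,2) aa: {A,B,C,S}
  cell(2,3) ab: ∅
  cell(0,2) aaa: {B,C,S}
  cell(1,3) aab: ∅
  cell(0,3) aaab: ∅

S ∉ T[0,3] ⇒ NO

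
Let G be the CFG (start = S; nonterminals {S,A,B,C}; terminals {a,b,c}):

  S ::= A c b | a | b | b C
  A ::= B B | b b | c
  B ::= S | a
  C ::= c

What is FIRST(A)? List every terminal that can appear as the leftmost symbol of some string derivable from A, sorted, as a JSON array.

Compute FIRST by fixpoint:
pass 1:
  A via A→b b: +{b}
  A via A→c: +{c}
  B via B→a: +{a}
  C via C→c: +{c}
  S via S→A c b: +{b,c}
  S via S→a: +{a}
  FIRST[S]={a,b,c}  FIRST[A]={b,c}  FIRST[B]={a}  FIRST[C]={c}
pass 2:
  A via A→B B: +{a}
  B via B→S: +{b,c}
  FIRST[S]={a,b,c}  FIRST[A]={a,b,c}  FIRST[B]={a,b,c}  FIRST[C]={c}
pass 3: — fixpoint
  FIRST[S]={a,b,c}  FIRST[A]={a,b,c}  FIRST[B]={a,b,c}  FIRST[C]={c}

FIRST(A) = ["a", "b", "c"]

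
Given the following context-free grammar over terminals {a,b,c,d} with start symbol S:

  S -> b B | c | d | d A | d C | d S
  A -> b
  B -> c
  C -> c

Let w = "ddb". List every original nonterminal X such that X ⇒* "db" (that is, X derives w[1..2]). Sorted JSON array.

CNF form of G:
  S -> T0 B | T1 A | T1 C | T1 S | c | d
  A -> b
  B -> c
  C -> c
  T0 -> b
  T1 -> d

Fill CYK table bottom-up (cells [i..j] with 1 ≤ i ≤ j ≤ 2 only):
  [1..1]={S,T1}  "d"  orig:{S}
  [2..2]={A,T0}  "b"  orig:{A}
  [1..2]={S}  "db"

Original NTs in T[1,2] deriving "db": ["S"]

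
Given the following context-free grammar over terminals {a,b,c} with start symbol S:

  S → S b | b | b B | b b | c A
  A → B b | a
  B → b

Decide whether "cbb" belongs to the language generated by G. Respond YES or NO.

Convert to CNF:
  S -> S T0 | T0 B | T0 T0 | T1 A | b
  A -> B T0 | a
  B -> b
  T0 -> b
  T1 -> c

Fill CYK table bottom-up:
  T[0,0] 'c' = {T1}  orig:{}
  T[1,1] 'b' = {B,S,T0}  orig:{B,S}
  T[2,2] 'b' = {B,S,T0}  orig:{B,S}
  T[0,1] 'cb' = ∅
  T[1,2] 'bb' = {A,S}
  T[0,2] 'cbb' = {S}

S ∈ T[0,2] ⇒ YES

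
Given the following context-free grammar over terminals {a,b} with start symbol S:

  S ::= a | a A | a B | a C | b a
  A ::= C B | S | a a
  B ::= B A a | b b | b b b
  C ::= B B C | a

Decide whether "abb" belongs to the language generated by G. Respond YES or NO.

CNF form of G:
  S -> T0 A | T0 B | T0 C | T1 T0 | a
  A -> C B | T0 A | T0 B | T0 C | T0 T0 | T1 T0 | a
  B -> B X2 | T1 T1 | T1 X3
  C -> B X4 | a
  T0 -> a
  T1 -> b
  X2 -> A T0
  X3 -> T1 T1
  X4 -> B C

Fill CYK table bottom-up:
  T[0,0] 'a' = {A,C,S,T0}  orig:{A,C,S}
  T[1,1] 'b' = {T1}  orig:{}
  T[2,2] 'b' = {T1}  orig:{}
  T[0,1] 'ab' = ∅
  T[1,2] 'bb' = {B,X3}  orig:{B}
  T[0,2] 'abb' = {A,S}

S ∈ T[0,2] ⇒ YES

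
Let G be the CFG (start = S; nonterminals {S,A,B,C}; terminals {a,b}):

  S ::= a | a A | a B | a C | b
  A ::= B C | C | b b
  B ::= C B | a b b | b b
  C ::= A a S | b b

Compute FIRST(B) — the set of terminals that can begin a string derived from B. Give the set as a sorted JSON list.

FIRST sets, iterate to fixpoint:
round 1:
  A via A→b b: +{b}
  B via B→a b b: +{a}
  B via B→b b: +{b}
  C via C→A a S: +{b}
  S via S→a: +{a}
  S via S→b: +{b}
  FIRST[S]={a,b}  FIRST[A]={b}  FIRST[B]={a,b}  FIRST[C]={b}
round 2:
  A via A→B C: +{a}
  C via C→A a S: +{a}
  FIRST[S]={a,b}  FIRST[A]={a,b}  FIRST[B]={a,b}  FIRST[C]={a,b}
round 3: done
  FIRST[S]={a,b}  FIRST[A]={a,b}  FIRST[B]={a,b}  FIRST[C]={a,b}

FIRST(B) = ["a", "b"]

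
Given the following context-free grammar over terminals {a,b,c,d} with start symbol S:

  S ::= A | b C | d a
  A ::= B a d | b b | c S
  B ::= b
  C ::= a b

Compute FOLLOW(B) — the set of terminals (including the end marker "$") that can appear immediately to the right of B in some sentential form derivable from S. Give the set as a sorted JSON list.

FIRST sets, iterate to fixpoint:
iter 1:
  A via A→b b: +{b}
  A via A→c S: +{c}
  B via B→b: +{b}
  C via C→a b: +{a}
  S via S→A: +{b,c}
  S via S→d a: +{d}
  S: {b,c,d}  A: {b,c}  B: {b}  C: {a}
iter 2: — fixpoint
  S: {b,c,d}  A: {b,c}  B: {b}  C: {a}

Compute FOLLOW by fixpoint:
seed FOLLOW(S) with $
iter 1:
  A→B a d: FOLLOW(B) ⊇ FIRST(a) = {a}; new: +{a}
  S→A: FOLLOW(A) ⊇ FOLLOW(S) ⊇ {$}; new: +{$}
  S→b C: FOLLOW(C) ⊇ FOLLOW(S) ⊇ {$}; new: +{$}
  S: {$}  A: {$}  B: {a}  C: {$}
iter 2: (no change)
  S: {$}  A: {$}  B: {a}  C: {$}

FOLLOW(B) = ["a"]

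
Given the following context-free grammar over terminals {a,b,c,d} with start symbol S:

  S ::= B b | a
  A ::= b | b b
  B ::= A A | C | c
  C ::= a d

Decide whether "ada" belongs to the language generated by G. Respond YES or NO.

Convert to CNF:
  S -> B T0 | a
  A -> T0 T0 | b
  B -> A A | T1 T2 | c
  C -> T1 T2
  T0 -> b
  T1 -> a
  T2 -> d

CYK fill:
  [0..0]={S,T1}  "a"  orig:{S}
  [1..1]={T2}  "d"  orig:{}
  [2..2]={S,T1}  "a"  orig:{S}
  [0..1]={B,C}  "ad"
  [1..2]=∅  "da"
  [0..2]=∅  "ada"

S ∉ T[0,2] ⇒ NO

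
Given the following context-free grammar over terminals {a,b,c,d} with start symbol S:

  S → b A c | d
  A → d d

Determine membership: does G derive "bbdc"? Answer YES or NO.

CNF form of G:
  S -> T1 X3 | d
  A -> T0 T0
  T0 -> d
  T1 -> b
  T2 -> c
  X3 -> A T2

Fill CYK table bottom-up:
  [0..0]={T1}  "b"  orig:{}
  [1..1]={T1}  "b"  orig:{}
  [2..2]={S,T0}  "d"  orig:{S}
  [3..3]={T2}  "c"  orig:{}
  [0..1]=∅  "bb"
  [1..2]=∅  "bd"
  [2..3]=∅  "dc"
  [0..2]=∅  "bbd"
  [1..3]=∅  "bdc"
  [0..3]=∅  "bbdc"

S ∉ T[0,3] ⇒ NO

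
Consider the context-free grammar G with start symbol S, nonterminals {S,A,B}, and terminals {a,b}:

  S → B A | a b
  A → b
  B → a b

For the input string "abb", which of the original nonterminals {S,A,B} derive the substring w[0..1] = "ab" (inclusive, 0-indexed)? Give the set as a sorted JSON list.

Convert to CNF:
  S -> B A | T0 T1
  A -> b
  B -> T0 T1
  T0 -> a
  T1 -> b

CYK table (by increasing span), restricted to cells inside w[0..1]:
  cell(0,0) a: {T0}  orig:{}
  cell(1,1) b: {A,T1}  orig:{A}
  cell(0,1) ab: {B,S}

Original NTs in T[0,1] deriving "ab": ["B", "S"]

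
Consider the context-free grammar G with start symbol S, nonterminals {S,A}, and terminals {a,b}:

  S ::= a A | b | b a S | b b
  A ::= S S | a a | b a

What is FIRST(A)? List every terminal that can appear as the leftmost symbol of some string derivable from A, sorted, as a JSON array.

Compute FIRST by fixpoint:
iter 1:
  A via A→a a: +{a}
  A via A→b a: +{b}
  S via S→a A: +{a}
  S via S→b: +{b}
  S: {a,b}  A: {a,b}
iter 2: (stable)
  S: {a,b}  A: {a,b}

FIRST(A) = ["a", "b"]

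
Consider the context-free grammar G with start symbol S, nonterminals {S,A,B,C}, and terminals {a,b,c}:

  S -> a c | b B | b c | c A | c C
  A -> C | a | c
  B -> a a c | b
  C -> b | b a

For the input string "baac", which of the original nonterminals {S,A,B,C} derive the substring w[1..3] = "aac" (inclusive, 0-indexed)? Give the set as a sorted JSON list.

CNF form of G:
  S -> T0 B | T0 T2 | T1 T2 | T2 A | T2 C
  A -> T0 T1 | a | b | c
  B -> T1 X3 | b
  C -> T0 T1 | b
  T0 -> b
  T1 -> a
  T2 -> c
  X3 -> T1 T2

CYK table (by increasing span) (cells [i..j] with 1 ≤ i ≤ j ≤ 3 only):
  T[1,1] 'a' = {A,T1}  orig:{A}
  T[2,2] 'a' = {A,T1}  orig:{A}
  T[3,3] 'c' = {A,T2}  orig:{A}
  T[1,2] 'aa' = ∅
  T[2,3] 'ac' = {S,X3}  orig:{S}
  T[1,3] 'aac' = {B}

Original NTs in T[1,3] deriving "aac": ["B"]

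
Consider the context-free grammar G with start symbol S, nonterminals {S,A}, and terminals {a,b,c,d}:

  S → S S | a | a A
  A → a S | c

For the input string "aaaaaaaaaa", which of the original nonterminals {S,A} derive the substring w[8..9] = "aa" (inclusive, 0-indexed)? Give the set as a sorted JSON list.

CNF form of G:
  S -> S S | T0 A | a
  A -> T0 S | c
  T0 -> a

CYK fill, restricted to cells inside w[8..9]:
  [8..8]={S,T0}  "a"  orig:{S}
  [9..9]={S,T0}  "a"  orig:{S}
  [8..9]={A,S}  "aa"

Original NTs in T[8,9] deriving "aa": ["A", "S"]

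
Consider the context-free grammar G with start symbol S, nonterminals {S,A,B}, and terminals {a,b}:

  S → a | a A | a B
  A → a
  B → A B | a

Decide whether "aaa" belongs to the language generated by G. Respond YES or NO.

Convert to CNF:
  S -> T0 A | T0 B | a
  A -> a
  B -> A B | a
  T0 -> a

CYK fill:
  T[0,0] 'a' = {A,B,S,T0}  orig:{A,B,S}
  T[1,1] 'a' = {A,B,S,T0}  orig:{A,B,S}
  T[2,2] 'a' = {A,B,S,T0}  orig:{A,B,S}
  T[0,1] 'aa' = {B,S}
  T[1,2] 'aa' = {B,S}
  T[0,2] 'aaa' = {B,S}

S ∈ T[0,2] ⇒ YES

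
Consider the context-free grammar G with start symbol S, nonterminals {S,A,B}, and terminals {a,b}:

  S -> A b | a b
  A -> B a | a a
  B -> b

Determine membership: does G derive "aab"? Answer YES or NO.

Convert to CNF:
  S -> A T1 | T0 T1
  A -> B T0 | T0 T0
  B -> b
  T0 -> a
  T1 -> b

CYK table (by increasing span):
  [0..0]={T0}  "a"  orig:{}
  [1..1]={T0}  "a"  orig:{}
  [2..2]={B,T1}  "b"  orig:{B}
  [0..1]={A}  "aa"
  [1..2]={S}  "ab"
  [0..2]={S}  "aab"

S ∈ T[0,2] ⇒ YES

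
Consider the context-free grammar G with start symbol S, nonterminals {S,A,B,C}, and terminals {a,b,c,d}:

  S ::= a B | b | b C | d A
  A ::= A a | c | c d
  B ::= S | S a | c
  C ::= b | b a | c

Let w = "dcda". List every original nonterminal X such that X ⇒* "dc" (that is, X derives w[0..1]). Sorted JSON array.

CNF form of G:
  S -> T0 B | T2 A | T3 C | b
  A -> A T0 | T1 T2 | c
  B -> S T0 | T0 B | T2 A | T3 C | b | c
  C -> T3 T0 | b | c
  T0 -> a
  T1 -> c
  T2 -> d
  T3 -> b

CYK table (by increasing span), restricted to cells inside w[0..1]:
  [0..0]={T2}  "d"  orig:{}
  [1..1]={A,B,C,T1}  "c"  orig:{A,B,C}
  [0..1]={B,S}  "dc"

Original NTs in T[0,1] deriving "dc": ["B", "S"]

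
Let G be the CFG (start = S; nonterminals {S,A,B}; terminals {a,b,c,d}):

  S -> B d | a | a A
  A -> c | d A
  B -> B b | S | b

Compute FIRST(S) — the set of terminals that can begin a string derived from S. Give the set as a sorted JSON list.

FIRST iteration:
pass 1:
  A via A→c: +{c}
  A via A→d A: +{d}
  B via B→b: +{b}
  S via S→B d: +{b}
  S via S→a: +{a}
  FIRST[S]={a,b}  FIRST[A]={c,d}  FIRST[B]={b}
pass 2:
  B via B→S: +{a}
  FIRST[S]={a,b}  FIRST[A]={c,d}  FIRST[B]={a,b}
pass 3: (stable)
  FIRST[S]={a,b}  FIRST[A]={c,d}  FIRST[B]={a,b}

FIRST(S) = ["a", "b"]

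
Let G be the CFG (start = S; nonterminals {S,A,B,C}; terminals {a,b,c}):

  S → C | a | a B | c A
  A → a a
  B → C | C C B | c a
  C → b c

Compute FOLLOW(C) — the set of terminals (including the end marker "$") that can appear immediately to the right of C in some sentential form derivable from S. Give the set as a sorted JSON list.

Compute FIRST by fixpoint:
round 1:
  A via A→a a: +{a}
  B via B→c a: +{c}
  C via C→b c: +{b}
  S via S→C: +{b}
  S via S→a: +{a}
  S via S→c A: +{c}
  FIRST[S]={a,b,c}  FIRST[A]={a}  FIRST[B]={c}  FIRST[C]={b}
round 2:
  B via B→C: +{b}
  FIRST[S]={a,b,c}  FIRST[A]={a}  FIRST[B]={b,c}  FIRST[C]={b}
round 3: done
  FIRST[S]={a,b,c}  FIRST[A]={a}  FIRST[B]={b,c}  FIRST[C]={b}

FOLLOW iteration:
seed FOLLOW(S) with $
[1]
  B→C C B: FOLLOW(C) ⊇ FIRST(C) = {b}; new: +{b}
  B→C C B: FOLLOW(C) ⊇ FIRST(B) = {b,c}; new: +{c}
  S→C: FOLLOW(C) ⊇ FOLLOW(S) ⊇ {$}; new: +{$}
  S→a B: FOLLOW(B) ⊇ FOLLOW(S) ⊇ {$}; new: +{$}
  S→c A: FOLLOW(A) ⊇ FOLLOW(S) ⊇ {$}; new: +{$}
  FOLLOW[S]={$}  FOLLOW[A]={$}  FOLLOW[B]={$}  FOLLOW[C]={$,b,c}
[2] done
  FOLLOW[S]={$}  FOLLOW[A]={$}  FOLLOW[B]={$}  FOLLOW[C]={$,b,c}

FOLLOW(C) = ["$", "b", "c"]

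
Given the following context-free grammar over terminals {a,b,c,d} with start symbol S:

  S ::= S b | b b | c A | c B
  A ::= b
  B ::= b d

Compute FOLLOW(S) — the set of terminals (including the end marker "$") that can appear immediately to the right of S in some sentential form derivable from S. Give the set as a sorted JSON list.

FIRST sets, iterate to fixpoint:
pass 1:
  A via A→b: +{b}
  B via B→b d: +{b}
  S via S→b b: +{b}
  S via S→c A: +{c}
  FIRST[S]={b,c}  FIRST[A]={b}  FIRST[B]={b}
pass 2: (no change)
  FIRST[S]={b,c}  FIRST[A]={b}  FIRST[B]={b}

FOLLOW sets:
FOLLOW(S) := {$}
[1]
  S→S b: FOLLOW(S) ⊇ FIRST(b) = {b}; new: +{b}
  S→c A: FOLLOW(A) ⊇ FOLLOW(S) ⊇ {$,b}; new: +{$,b}
  S→c B: FOLLOW(B) ⊇ FOLLOW(S) ⊇ {$,b}; new: +{$,b}
  FOLLOW(S)={$,b}  FOLLOW(A)={$,b}  FOLLOW(B)={$,b}
[2] — fixpoint
  FOLLOW(S)={$,b}  FOLLOW(A)={$,b}  FOLLOW(B)={$,b}

FOLLOW(S) = ["$", "b"]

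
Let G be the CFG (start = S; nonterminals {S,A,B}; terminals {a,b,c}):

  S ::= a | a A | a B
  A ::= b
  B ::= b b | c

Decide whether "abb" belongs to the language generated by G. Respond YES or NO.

CNF form of G:
  S -> T1 A | T1 B | a
  A -> b
  B -> T0 T0 | c
  T0 -> b
  T1 -> a

Fill CYK table bottom-up:
  cell(0,0) a: {S,T1}  orig:{S}
  cell(1,1) b: {A,T0}  orig:{A}
  cell(2,2) b: {A,T0}  orig:{A}
  cell(0,1) ab: {S}
  cell(1,2) bb: {B}
  cell(0,2) abb: {S}

S ∈ T[0,2] ⇒ YES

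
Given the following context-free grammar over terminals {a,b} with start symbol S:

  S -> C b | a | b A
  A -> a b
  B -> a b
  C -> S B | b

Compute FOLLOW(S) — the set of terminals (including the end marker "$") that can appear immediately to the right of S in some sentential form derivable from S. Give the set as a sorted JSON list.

Compute FIRST by fixpoint:
pass 1:
  A via A→a b: +{a}
  B via B→a b: +{a}
  C via C→b: +{b}
  S via S→C b: +{b}
  S via S→a: +{a}
  FIRST(S)={a,b}  FIRST(A)={a}  FIRST(B)={a}  FIRST(C)={b}
pass 2:
  C via C→S B: +{a}
  FIRST(S)={a,b}  FIRST(A)={a}  FIRST(B)={a}  FIRST(C)={a,b}
pass 3: — fixpoint
  FIRST(S)={a,b}  FIRST(A)={a}  FIRST(B)={a}  FIRST(C)={a,b}

Compute FOLLOW by fixpoint:
FOLLOW(S) := {$}
[1]
  C→S B: FOLLOW(S) ⊇ FIRST(B) = {a}; new: +{a}
  S→C b: FOLLOW(C) ⊇ FIRST(b) = {b}; new: +{b}
  S→b A: FOLLOW(A) ⊇ FOLLOW(S) ⊇ {$,a}; new: +{$,a}
  FOLLOW(S)={$,a}  FOLLOW(A)={$,a}  FOLLOW(B)={}  FOLLOW(C)={b}
[2]
  C→S B: FOLLOW(B) ⊇ FOLLOW(C) ⊇ {b}; new: +{b}
  FOLLOW(S)={$,a}  FOLLOW(A)={$,a}  FOLLOW(B)={b}  FOLLOW(C)={b}
[3] (no change)
  FOLLOW(S)={$,a}  FOLLOW(A)={$,a}  FOLLOW(B)={b}  FOLLOW(C)={b}

FOLLOW(S) = ["$", "a"]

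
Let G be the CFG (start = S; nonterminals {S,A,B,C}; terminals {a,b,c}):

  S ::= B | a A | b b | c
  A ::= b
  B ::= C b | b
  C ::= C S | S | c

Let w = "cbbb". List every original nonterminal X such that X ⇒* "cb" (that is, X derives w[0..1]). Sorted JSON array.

Convert to CNF:
  S -> C T0 | T0 T0 | T1 A | b | c
  A -> b
  B -> C T0 | b
  C -> C S | C T0 | T0 T0 | T1 A | b | c
  T0 -> b
  T1 -> a

CYK table (by increasing span) (cells [i..j] with 0 ≤ i ≤ j ≤ 1 only):
  [0..0]={C,S}  "c"
  [1..1]={A,B,C,S,T0}  "b"  orig:{A,B,C,S}
  [0..1]={B,C,S}  "cb"

Original NTs in T[0,1] deriving "cb": ["B", "C", "S"]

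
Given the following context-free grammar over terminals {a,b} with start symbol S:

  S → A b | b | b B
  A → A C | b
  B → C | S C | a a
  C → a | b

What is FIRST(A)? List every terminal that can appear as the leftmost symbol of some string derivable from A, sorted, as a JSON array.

Compute FIRST by fixpoint:
pass 1:
  A via A→b: +{b}
  B via B→a a: +{a}
  C via C→a: +{a}
  C via C→b: +{b}
  S via S→A b: +{b}
  FIRST(S)={b}  FIRST(A)={b}  FIRST(B)={a}  FIRST(C)={a,b}
pass 2:
  B via B→C: +{b}
  FIRST(S)={b}  FIRST(A)={b}  FIRST(B)={a,b}  FIRST(C)={a,b}
pass 3: (no change)
  FIRST(S)={b}  FIRST(A)={b}  FIRST(B)={a,b}  FIRST(C)={a,b}

FIRST(A) = ["b"]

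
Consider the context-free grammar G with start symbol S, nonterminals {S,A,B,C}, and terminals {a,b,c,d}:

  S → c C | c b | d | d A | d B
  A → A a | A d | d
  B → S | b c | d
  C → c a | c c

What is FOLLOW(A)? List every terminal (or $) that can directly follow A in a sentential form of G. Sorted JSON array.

FIRST sets, iterate to fixpoint:
[1]
  A via A→d: +{d}
  B via B→b c: +{b}
  B via B→d: +{d}
  C via C→c a: +{c}
  S via S→c C: +{c}
  S via S→d: +{d}
  S: {c,d}  A: {d}  B: {b,d}  C: {c}
[2]
  B via B→S: +{c}
  S: {c,d}  A: {d}  B: {b,c,d}  C: {c}
[3] done
  S: {c,d}  A: {d}  B: {b,c,d}  C: {c}

FOLLOW sets:
FOLLOW(S) := {$}
pass 1:
  A→A a: FOLLOW(A) ⊇ FIRST(a) = {a}; new: +{a}
  A→A d: FOLLOW(A) ⊇ FIRST(d) = {d}; new: +{d}
  S→c C: FOLLOW(C) ⊇ FOLLOW(S) ⊇ {$}; new: +{$}
  S→d A: FOLLOW(A) ⊇ FOLLOW(S) ⊇ {$}; new: +{$}
  S→d B: FOLLOW(B) ⊇ FOLLOW(S) ⊇ {$}; new: +{$}
  FOLLOW[S]={$}  FOLLOW[A]={$,a,d}  FOLLOW[B]={$}  FOLLOW[C]={$}
pass 2: (stable)
  FOLLOW[S]={$}  FOLLOW[A]={$,a,d}  FOLLOW[B]={$}  FOLLOW[C]={$}

FOLLOW(A) = ["$", "a", "d"]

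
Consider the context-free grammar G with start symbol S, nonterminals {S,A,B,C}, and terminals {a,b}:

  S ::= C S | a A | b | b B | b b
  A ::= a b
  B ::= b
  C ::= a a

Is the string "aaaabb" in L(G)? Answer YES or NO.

CNF form of G:
  S -> C S | T0 A | T1 B | T1 T1 | b
  A -> T0 T1
  B -> b
  C -> T0 T0
  T0 -> a
  T1 -> b

CYK fill:
  cell(0,0) a: {T0}  orig:{}
  cell(1,1) a: {T0}  orig:{}
  cell(2,2) a: {T0}  orig:{}
  cell(3,3) a: {T0}  orig:{}
  cell(4,4) b: {B,S,T1}  orig:{B,S}
  cell(5,5) b: {B,S,T1}  orig:{B,S}
  cell(0,1) aa: {C}
  cell(1,2) aa: {C}
  cell(2,3) aa: {C}
  cell(3,4) ab: {A}
  cell(4,5) bb: {S}
  cell(0,2) aaa: ∅
  cell(1,3) aaa: ∅
  cell(2,4) aab: {S}
  cell(3,5) abb: ∅
  cell(0,3) aaaa: ∅
  cell(1,4) aaab: ∅
  cell(2,5) aabb: {S}
  cell(0,4) aaaab: {S}
  cell(1,5) aaabb: ∅
  cell(0,5) aaaabb: {S}

S ∈ T[0,5] ⇒ YES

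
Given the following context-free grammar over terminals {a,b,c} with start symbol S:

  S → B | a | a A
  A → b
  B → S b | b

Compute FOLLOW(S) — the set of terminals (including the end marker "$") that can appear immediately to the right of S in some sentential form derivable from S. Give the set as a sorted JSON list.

Compute FIRST by fixpoint:
[1]
  A via A→b: +{b}
  B via B→b: +{b}
  S via S→B: +{b}
  S via S→a: +{a}
  S: {a,b}  A: {b}  B: {b}
[2]
  B via B→S b: +{a}
  S: {a,b}  A: {b}  B: {a,b}
[3] done
  S: {a,b}  A: {b}  B: {a,b}

FOLLOW sets:
initialize: $ ∈ FOLLOW(S)
round 1:
  B→S b: FOLLOW(S) ⊇ FIRST(b) = {b}; new: +{b}
  S→B: FOLLOW(B) ⊇ FOLLOW(S) ⊇ {$,b}; new: +{$,b}
  S→a A: FOLLOW(A) ⊇ FOLLOW(S) ⊇ {$,b}; new: +{$,b}
  FOLLOW(S)={$,b}  FOLLOW(A)={$,b}  FOLLOW(B)={$,b}
round 2: done
  FOLLOW(S)={$,b}  FOLLOW(A)={$,b}  FOLLOW(B)={$,b}

FOLLOW(S) = ["$", "b"]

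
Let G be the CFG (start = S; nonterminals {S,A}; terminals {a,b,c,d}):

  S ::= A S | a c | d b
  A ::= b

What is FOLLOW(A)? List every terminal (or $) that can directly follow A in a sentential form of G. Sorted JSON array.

Compute FIRST by fixpoint:
iter 1:
  A via A→b: +{b}
  S via S→A S: +{b}
  S via S→a c: +{a}
  S via S→d b: +{d}
  S: {a,b,d}  A: {b}
iter 2: done
  S: {a,b,d}  A: {b}

FOLLOW sets:
initialize: $ ∈ FOLLOW(S)
round 1:
  S→A S: FOLLOW(A) ⊇ FIRST(S) = {a,b,d}; new: +{a,b,d}
  FOLLOW[S]={$}  FOLLOW[A]={a,b,d}
round 2: — fixpoint
  FOLLOW[S]={$}  FOLLOW[A]={a,b,d}

FOLLOW(A) = ["a", "b", "d"]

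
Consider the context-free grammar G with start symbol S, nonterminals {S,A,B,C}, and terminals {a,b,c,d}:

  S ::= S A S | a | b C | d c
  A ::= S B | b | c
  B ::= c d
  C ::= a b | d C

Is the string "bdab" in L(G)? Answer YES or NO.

CNF form of G:
  S -> S X4 | T1 T0 | T3 C | a
  A -> S B | b | c
  B -> T0 T1
  C -> T1 C | T2 T3
  T0 -> c
  T1 -> d
  T2 -> a
  T3 -> b
  X4 -> A S

Fill CYK table bottom-up:
  T[0,0] 'b' = {A,T3}  orig:{A}
  T[1,1] 'd' = {T1}  orig:{}
  T[2,2] 'a' = {S,T2}  orig:{S}
  T[3,3] 'b' = {A,T3}  orig:{A}
  T[0,1] 'bd' = ∅
  T[1,2] 'da' = ∅
  T[2,3] 'ab' = {C}
  T[0,2] 'bda' = ∅
  T[1,3] 'dab' = {C}
  T[0,3] 'bdab' = {S}

S ∈ T[0,3] ⇒ YES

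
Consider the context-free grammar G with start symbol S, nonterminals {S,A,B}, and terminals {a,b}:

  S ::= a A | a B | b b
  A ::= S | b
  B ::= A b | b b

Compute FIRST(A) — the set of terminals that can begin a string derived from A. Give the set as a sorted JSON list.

FIRST sets, iterate to fixpoint:
[1]
  A via A→b: +{b}
  B via B→A b: +{b}
  S via S→a A: +{a}
  S via S→b b: +{b}
  S: {a,b}  A: {b}  B: {b}
[2]
  A via A→S: +{a}
  B via B→A b: +{a}
  S: {a,b}  A: {a,b}  B: {a,b}
[3] (no change)
  S: {a,b}  A: {a,b}  B: {a,b}

FIRST(A) = ["a", "b"]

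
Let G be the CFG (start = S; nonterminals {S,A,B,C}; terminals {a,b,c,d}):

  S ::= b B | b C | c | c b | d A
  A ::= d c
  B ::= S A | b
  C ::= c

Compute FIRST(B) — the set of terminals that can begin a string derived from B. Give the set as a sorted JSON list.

FIRST sets, iterate to fixpoint:
pass 1:
  A via A→d c: +{d}
  B via B→b: +{b}
  C via C→c: +{c}
  S via S→b B: +{b}
  S via S→c: +{c}
  S via S→d A: +{d}
  S: {b,c,d}  A: {d}  B: {b}  C: {c}
pass 2:
  B via B→S A: +{c,d}
  S: {b,c,d}  A: {d}  B: {b,c,d}  C: {c}
pass 3: (no change)
  S: {b,c,d}  A: {d}  B: {b,c,d}  C: {c}

FIRST(B) = ["b", "c", "d"]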